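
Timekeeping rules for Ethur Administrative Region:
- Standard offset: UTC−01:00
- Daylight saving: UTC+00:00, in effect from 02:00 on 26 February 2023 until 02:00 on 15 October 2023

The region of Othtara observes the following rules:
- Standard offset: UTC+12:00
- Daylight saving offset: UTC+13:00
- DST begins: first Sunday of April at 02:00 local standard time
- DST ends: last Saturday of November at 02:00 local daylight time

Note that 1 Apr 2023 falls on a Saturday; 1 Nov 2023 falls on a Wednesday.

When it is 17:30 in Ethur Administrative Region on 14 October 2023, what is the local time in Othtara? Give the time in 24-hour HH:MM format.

06:30

14 October 2023 falls between 26 February and 15 October, so daylight saving is in effect and Ethur Administrative Region is at UTC+00:00.
17:30 Ethur Administrative Region − 0h = 17:30 UTC.
1 April 2023 is a Saturday, so the first Sunday is April 2.
1 November 2023 is a Wednesday, so Saturdays fall on 4, 11, 18, 25; the last is November 25.
At the standard offset (UTC+12:00), 17:30 UTC + 12h = 05:30 Othtara standard time (rolling into the next day, 15 October 2023).
The standard-time date in Othtara, 15 October 2023, falls between 2 April and 25 November, so daylight saving is in effect and Othtara is at UTC+13:00.
17:30 UTC + 13h = 06:30 Othtara (rolling into the next day, 15 October 2023).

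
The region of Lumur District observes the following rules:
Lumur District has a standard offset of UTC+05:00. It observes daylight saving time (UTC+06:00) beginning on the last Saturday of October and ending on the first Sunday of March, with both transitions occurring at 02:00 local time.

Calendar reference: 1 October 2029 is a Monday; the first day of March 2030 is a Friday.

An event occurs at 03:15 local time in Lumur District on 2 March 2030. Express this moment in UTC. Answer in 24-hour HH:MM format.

1 October 2029 is a Monday, so Saturdays fall on 6, 13, 20, 27; the last is October 27.
1 March 2030 is a Friday, so the first Sunday is March 3.
Daylight saving runs 27 October 2029 – 3 March 2030; 2 March 2030 is inside that window, so Lumur District is at UTC+06:00.
03:15 local − 6h = 21:15 UTC (rolling into the previous day, 1 March 2030).

21:15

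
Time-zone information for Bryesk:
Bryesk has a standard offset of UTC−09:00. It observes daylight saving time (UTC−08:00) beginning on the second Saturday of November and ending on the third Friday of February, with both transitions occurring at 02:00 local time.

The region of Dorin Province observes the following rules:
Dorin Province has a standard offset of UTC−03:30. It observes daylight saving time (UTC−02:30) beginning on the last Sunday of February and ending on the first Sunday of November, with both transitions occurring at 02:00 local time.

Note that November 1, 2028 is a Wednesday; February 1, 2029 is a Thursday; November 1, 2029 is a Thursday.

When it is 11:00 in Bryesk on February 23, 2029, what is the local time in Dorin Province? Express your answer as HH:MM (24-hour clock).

1 November 2028 is a Wednesday, so the first Saturday is November 4 and the second is November 11.
1 February 2029 is a Thursday, so the first Friday is February 2 and the third is February 16.
February 23, 2029 does not fall between 11 November 2028 and 16 February 2029, so daylight saving is not in effect and Bryesk is at UTC−09:00.
11:00 Bryesk + 9h = 20:00 UTC.
1 February 2029 is a Thursday, so Sundays fall on 4, 11, 18, 25; the last is February 25.
1 November 2029 is a Thursday, so the first Sunday is November 4.
At the standard offset (UTC−03:30), 20:00 UTC − 3h30m = 16:30 Dorin Province standard time.
The standard-time date in Dorin Province, February 23, 2029, is outside the daylight-saving period (25 February – 4 November), so Dorin Province is on standard time, UTC−03:30.
20:00 UTC − 3h30m = 16:30 Dorin Province.

16:30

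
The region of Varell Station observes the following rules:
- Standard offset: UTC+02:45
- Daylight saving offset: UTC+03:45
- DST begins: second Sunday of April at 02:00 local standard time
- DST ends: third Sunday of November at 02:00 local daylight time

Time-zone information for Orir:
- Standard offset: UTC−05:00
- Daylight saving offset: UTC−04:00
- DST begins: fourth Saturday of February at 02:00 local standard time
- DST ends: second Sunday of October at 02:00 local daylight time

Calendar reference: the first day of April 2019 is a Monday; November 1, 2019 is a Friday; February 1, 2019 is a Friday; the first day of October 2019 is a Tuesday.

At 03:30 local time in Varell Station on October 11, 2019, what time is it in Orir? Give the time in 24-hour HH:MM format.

19:45

1 April 2019 is a Monday, so the first Sunday is April 7 and the second is April 14.
1 November 2019 is a Friday, so the first Sunday is November 3 and the third is November 17.
October 11, 2019 lies within the daylight-saving period (14 April – 17 November), so Varell Station is on daylight time, UTC+03:45.
03:30 Varell Station − 3h45m = 23:45 UTC (rolling into the previous day, 10 October 2019).
1 February 2019 is a Friday, so the first Saturday is February 2 and the fourth is February 23.
1 October 2019 is a Tuesday, so the first Sunday is October 6 and the second is October 13.
At the standard offset (UTC−05:00), 23:45 UTC − 5h = 18:45 Orir standard time.
The standard-time date in Orir, October 10, 2019, falls between 23 February and 13 October, so daylight saving is in effect and Orir is at UTC−04:00.
23:45 UTC − 4h = 19:45 Orir.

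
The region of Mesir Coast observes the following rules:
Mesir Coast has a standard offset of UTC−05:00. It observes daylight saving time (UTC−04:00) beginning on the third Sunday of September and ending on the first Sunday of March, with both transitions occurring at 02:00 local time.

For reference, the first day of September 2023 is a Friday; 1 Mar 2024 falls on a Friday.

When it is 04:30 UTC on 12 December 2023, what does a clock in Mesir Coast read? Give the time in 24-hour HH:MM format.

1 September 2023 is a Friday, so the first Sunday is September 3 and the third is September 17.
1 March 2024 is a Friday, so the first Sunday is March 3.
At the standard offset (UTC−05:00), 04:30 UTC − 5h = 23:30 Mesir Coast standard time (rolling into the previous day, 11 December 2023).
The standard-time date in Mesir Coast, 11 December 2023, falls between 17 September 2023 and 3 March 2024, so daylight saving is in effect and Mesir Coast is at UTC−04:00.
04:30 UTC − 4h = 00:30 local.

00:30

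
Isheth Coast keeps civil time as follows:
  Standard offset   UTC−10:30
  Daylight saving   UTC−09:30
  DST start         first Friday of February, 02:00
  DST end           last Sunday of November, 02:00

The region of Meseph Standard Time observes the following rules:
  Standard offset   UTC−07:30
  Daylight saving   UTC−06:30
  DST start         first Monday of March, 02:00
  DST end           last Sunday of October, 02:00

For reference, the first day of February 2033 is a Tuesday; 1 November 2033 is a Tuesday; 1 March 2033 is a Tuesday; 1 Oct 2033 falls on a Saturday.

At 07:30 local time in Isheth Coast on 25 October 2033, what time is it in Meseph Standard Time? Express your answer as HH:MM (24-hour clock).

1 February 2033 is a Tuesday, so the first Friday is February 4.
1 November 2033 is a Tuesday, so Sundays fall on 6, 13, 20, 27; the last is November 27.
25 October 2033 lies within the daylight-saving period (4 February – 27 November), so Isheth Coast is on daylight time, UTC−09:30.
07:30 Isheth Coast + 9h30m = 17:00 UTC.
1 March 2033 is a Tuesday, so the first Monday is March 7.
1 October 2033 is a Saturday, so Sundays fall on 2, 9, 16, 23, 30; the last is October 30.
At the standard offset (UTC−07:30), 17:00 UTC − 7h30m = 09:30 Meseph Standard Time standard time.
The standard-time date in Meseph Standard Time, 25 October 2033, lies within the daylight-saving period (7 March – 30 October), so Meseph Standard Time is on daylight time, UTC−06:30.
17:00 UTC − 6h30m = 10:30 Meseph Standard Time.

10:30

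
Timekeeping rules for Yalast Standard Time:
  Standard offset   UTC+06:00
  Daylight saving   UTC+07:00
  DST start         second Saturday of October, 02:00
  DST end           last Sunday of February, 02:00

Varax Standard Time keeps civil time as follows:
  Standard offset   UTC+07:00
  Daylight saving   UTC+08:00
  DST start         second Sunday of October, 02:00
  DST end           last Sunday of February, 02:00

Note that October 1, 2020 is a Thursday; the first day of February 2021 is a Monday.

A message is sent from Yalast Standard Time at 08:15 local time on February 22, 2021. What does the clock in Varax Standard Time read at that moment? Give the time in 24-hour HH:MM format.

09:15

1 October 2020 is a Thursday, so the first Saturday is October 3 and the second is October 10.
1 February 2021 is a Monday, so Sundays fall on 7, 14, 21, 28; the last is February 28.
Daylight saving runs 10 October 2020 – 28 February 2021; February 22, 2021 is inside that window, so Yalast Standard Time is at UTC+07:00.
08:15 Yalast Standard Time − 7h = 01:15 UTC.
1 October 2020 is a Thursday, so the first Sunday is October 4 and the second is October 11.
1 February 2021 is a Monday, so Sundays fall on 7, 14, 21, 28; the last is February 28.
At the standard offset (UTC+07:00), 01:15 UTC + 7h = 08:15 Varax Standard Time standard time.
The standard-time date in Varax Standard Time, February 22, 2021, falls between 11 October 2020 and 28 February 2021, so daylight saving is in effect and Varax Standard Time is at UTC+08:00.
01:15 UTC + 8h = 09:15 Varax Standard Time.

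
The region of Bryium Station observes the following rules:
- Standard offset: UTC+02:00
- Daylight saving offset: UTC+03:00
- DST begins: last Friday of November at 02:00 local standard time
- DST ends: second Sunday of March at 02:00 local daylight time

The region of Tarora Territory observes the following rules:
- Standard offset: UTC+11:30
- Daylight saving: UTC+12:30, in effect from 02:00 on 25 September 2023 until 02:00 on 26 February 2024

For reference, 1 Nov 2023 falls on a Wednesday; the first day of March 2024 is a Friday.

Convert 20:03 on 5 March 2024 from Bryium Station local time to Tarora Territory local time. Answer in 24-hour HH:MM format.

04:33

1 November 2023 is a Wednesday, so Fridays fall on 3, 10, 17, 24; the last is November 24.
1 March 2024 is a Friday, so the first Sunday is March 3 and the second is March 10.
5 March 2024 lies within the daylight-saving period (24 November 2023 – 10 March 2024), so Bryium Station is on daylight time, UTC+03:00.
20:03 Bryium Station − 3h = 17:03 UTC.
At the standard offset (UTC+11:30), 17:03 UTC + 11h30m = 04:33 Tarora Territory standard time (rolling into the next day, 6 March 2024).
The standard-time date in Tarora Territory, 6 March 2024, is outside the daylight-saving period (25 September 2023 – 26 February 2024), so Tarora Territory is on standard time, UTC+11:30.
17:03 UTC + 11h30m = 04:33 Tarora Territory (rolling into the next day, 6 March 2024).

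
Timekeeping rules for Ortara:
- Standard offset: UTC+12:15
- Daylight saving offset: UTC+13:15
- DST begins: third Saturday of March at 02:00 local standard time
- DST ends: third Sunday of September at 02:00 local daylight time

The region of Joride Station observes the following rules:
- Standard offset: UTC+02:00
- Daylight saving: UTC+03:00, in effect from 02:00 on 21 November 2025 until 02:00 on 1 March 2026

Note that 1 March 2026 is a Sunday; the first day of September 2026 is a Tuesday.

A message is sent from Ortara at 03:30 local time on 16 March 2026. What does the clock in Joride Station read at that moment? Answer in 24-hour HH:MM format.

1 March 2026 is a Sunday, so the first Saturday is March 7 and the third is March 21.
1 September 2026 is a Tuesday, so the first Sunday is September 6 and the third is September 20.
Daylight saving runs 21 March – 20 September; 16 March 2026 is outside that window, so Ortara is on standard time at UTC+12:15.
03:30 Ortara − 12h15m = 15:15 UTC (rolling into the previous day, 15 March 2026).
At the standard offset (UTC+02:00), 15:15 UTC + 2h = 17:15 Joride Station standard time.
The standard-time date in Joride Station, 15 March 2026, does not fall between 21 November 2025 and 1 March 2026, so daylight saving is not in effect and Joride Station is at UTC+02:00.
15:15 UTC + 2h = 17:15 Joride Station.

17:15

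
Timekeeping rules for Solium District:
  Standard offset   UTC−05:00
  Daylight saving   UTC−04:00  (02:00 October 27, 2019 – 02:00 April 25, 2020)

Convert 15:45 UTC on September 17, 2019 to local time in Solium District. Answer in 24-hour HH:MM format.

At the standard offset (UTC−05:00), 15:45 UTC − 5h = 10:45 Solium District standard time.
Daylight saving runs 27 October 2019 – 25 April 2020; the standard-time date in Solium District, September 17, 2019, is outside that window, so Solium District is on standard time at UTC−05:00.
15:45 UTC − 5h = 10:45 local.

10:45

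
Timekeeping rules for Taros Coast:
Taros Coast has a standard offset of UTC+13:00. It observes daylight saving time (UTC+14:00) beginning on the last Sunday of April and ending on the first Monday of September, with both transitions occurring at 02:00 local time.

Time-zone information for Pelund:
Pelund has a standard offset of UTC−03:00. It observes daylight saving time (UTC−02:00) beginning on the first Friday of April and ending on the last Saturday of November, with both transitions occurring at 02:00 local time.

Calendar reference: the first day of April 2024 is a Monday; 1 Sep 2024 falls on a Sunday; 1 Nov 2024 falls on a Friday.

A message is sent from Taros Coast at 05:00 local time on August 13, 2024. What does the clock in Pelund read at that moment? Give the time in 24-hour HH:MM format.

13:00

1 April 2024 is a Monday, so Sundays fall on 7, 14, 21, 28; the last is April 28.
1 September 2024 is a Sunday, so the first Monday is September 2.
August 13, 2024 falls between 28 April and 2 September, so daylight saving is in effect and Taros Coast is at UTC+14:00.
05:00 Taros Coast − 14h = 15:00 UTC (rolling into the previous day, 12 August 2024).
1 April 2024 is a Monday, so the first Friday is April 5.
1 November 2024 is a Friday, so Saturdays fall on 2, 9, 16, 23, 30; the last is November 30.
At the standard offset (UTC−03:00), 15:00 UTC − 3h = 12:00 Pelund standard time.
The standard-time date in Pelund, August 12, 2024, falls between 5 April and 30 November, so daylight saving is in effect and Pelund is at UTC−02:00.
15:00 UTC − 2h = 13:00 Pelund.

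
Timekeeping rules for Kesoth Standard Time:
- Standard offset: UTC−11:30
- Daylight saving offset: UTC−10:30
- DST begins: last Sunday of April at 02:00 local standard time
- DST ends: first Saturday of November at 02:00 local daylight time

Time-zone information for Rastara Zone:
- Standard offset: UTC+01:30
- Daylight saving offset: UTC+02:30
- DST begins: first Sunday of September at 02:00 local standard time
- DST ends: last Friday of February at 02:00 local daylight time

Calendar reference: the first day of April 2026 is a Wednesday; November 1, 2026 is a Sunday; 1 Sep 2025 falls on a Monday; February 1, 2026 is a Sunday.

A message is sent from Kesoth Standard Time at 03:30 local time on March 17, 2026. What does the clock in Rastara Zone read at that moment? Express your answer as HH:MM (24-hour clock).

16:30

1 April 2026 is a Wednesday, so Sundays fall on 5, 12, 19, 26; the last is April 26.
1 November 2026 is a Sunday, so the first Saturday is November 7.
March 17, 2026 is outside the daylight-saving period (26 April – 7 November), so Kesoth Standard Time is on standard time, UTC−11:30.
03:30 Kesoth Standard Time + 11h30m = 15:00 UTC.
1 September 2025 is a Monday, so the first Sunday is September 7.
1 February 2026 is a Sunday, so Fridays fall on 6, 13, 20, 27; the last is February 27.
At the standard offset (UTC+01:30), 15:00 UTC + 1h30m = 16:30 Rastara Zone standard time.
The standard-time date in Rastara Zone, March 17, 2026, is outside the daylight-saving period (7 September 2025 – 27 February 2026), so Rastara Zone is on standard time, UTC+01:30.
15:00 UTC + 1h30m = 16:30 Rastara Zone.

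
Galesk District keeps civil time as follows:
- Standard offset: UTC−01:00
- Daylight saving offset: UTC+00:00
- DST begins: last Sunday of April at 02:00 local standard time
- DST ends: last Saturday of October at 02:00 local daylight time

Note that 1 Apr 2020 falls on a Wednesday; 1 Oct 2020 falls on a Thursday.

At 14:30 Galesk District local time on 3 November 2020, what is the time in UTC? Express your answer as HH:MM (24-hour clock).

1 April 2020 is a Wednesday, so Sundays fall on 5, 12, 19, 26; the last is April 26.
1 October 2020 is a Thursday, so Saturdays fall on 3, 10, 17, 24, 31; the last is October 31.
Daylight saving runs 26 April – 31 October; 3 November 2020 is outside that window, so Galesk District is on standard time at UTC−01:00.
14:30 local + 1h = 15:30 UTC.

15:30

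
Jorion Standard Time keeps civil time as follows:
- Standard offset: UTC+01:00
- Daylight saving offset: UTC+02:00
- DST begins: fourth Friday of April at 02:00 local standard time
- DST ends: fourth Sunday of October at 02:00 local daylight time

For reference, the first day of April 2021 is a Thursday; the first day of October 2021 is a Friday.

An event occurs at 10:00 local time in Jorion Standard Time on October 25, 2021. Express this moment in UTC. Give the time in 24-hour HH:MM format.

1 April 2021 is a Thursday, so the first Friday is April 2 and the fourth is April 23.
1 October 2021 is a Friday, so the first Sunday is October 3 and the fourth is October 24.
October 25, 2021 does not fall between 23 April and 24 October, so daylight saving is not in effect and Jorion Standard Time is at UTC+01:00.
10:00 local − 1h = 09:00 UTC.

09:00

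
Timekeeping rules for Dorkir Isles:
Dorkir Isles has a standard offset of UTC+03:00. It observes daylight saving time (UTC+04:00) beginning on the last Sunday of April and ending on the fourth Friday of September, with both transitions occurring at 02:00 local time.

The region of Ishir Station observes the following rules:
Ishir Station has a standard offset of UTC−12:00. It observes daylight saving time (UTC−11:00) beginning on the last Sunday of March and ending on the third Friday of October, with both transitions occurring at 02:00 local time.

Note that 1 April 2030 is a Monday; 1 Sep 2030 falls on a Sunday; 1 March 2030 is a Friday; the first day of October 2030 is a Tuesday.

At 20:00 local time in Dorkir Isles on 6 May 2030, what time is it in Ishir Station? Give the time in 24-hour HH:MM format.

1 April 2030 is a Monday, so Sundays fall on 7, 14, 21, 28; the last is April 28.
1 September 2030 is a Sunday, so the first Friday is September 6 and the fourth is September 27.
6 May 2030 lies within the daylight-saving period (28 April – 27 September), so Dorkir Isles is on daylight time, UTC+04:00.
20:00 Dorkir Isles − 4h = 16:00 UTC.
1 March 2030 is a Friday, so Sundays fall on 3, 10, 17, 24, 31; the last is March 31.
1 October 2030 is a Tuesday, so the first Friday is October 4 and the third is October 18.
At the standard offset (UTC−12:00), 16:00 UTC − 12h = 04:00 Ishir Station standard time.
The standard-time date in Ishir Station, 6 May 2030, lies within the daylight-saving period (31 March – 18 October), so Ishir Station is on daylight time, UTC−11:00.
16:00 UTC − 11h = 05:00 Ishir Station.

05:00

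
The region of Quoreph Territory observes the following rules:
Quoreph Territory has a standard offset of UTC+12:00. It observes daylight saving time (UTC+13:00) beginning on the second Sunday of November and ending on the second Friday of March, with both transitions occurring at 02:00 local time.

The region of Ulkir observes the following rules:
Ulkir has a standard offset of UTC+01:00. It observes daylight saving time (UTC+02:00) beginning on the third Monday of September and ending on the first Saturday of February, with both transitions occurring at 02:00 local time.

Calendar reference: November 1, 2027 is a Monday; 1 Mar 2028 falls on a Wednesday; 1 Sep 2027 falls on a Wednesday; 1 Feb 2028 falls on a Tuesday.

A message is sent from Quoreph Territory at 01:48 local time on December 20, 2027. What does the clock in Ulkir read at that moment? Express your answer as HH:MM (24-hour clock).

14:48

1 November 2027 is a Monday, so the first Sunday is November 7 and the second is November 14.
1 March 2028 is a Wednesday, so the first Friday is March 3 and the second is March 10.
Daylight saving runs 14 November 2027 – 10 March 2028; December 20, 2027 is inside that window, so Quoreph Territory is at UTC+13:00.
01:48 Quoreph Territory − 13h = 12:48 UTC (rolling into the previous day, 19 December 2027).
1 September 2027 is a Wednesday, so the first Monday is September 6 and the third is September 20.
1 February 2028 is a Tuesday, so the first Saturday is February 5.
At the standard offset (UTC+01:00), 12:48 UTC + 1h = 13:48 Ulkir standard time.
The standard-time date in Ulkir, December 19, 2027, lies within the daylight-saving period (20 September 2027 – 5 February 2028), so Ulkir is on daylight time, UTC+02:00.
12:48 UTC + 2h = 14:48 Ulkir.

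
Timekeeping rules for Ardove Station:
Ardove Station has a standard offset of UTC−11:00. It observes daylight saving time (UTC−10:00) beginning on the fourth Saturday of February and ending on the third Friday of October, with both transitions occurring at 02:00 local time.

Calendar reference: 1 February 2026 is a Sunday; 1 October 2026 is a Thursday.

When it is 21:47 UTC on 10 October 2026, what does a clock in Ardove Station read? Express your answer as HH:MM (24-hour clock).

1 February 2026 is a Sunday, so the first Saturday is February 7 and the fourth is February 28.
1 October 2026 is a Thursday, so the first Friday is October 2 and the third is October 16.
At the standard offset (UTC−11:00), 21:47 UTC − 11h = 10:47 Ardove Station standard time.
The standard-time date in Ardove Station, 10 October 2026, lies within the daylight-saving period (28 February – 16 October), so Ardove Station is on daylight time, UTC−10:00.
21:47 UTC − 10h = 11:47 local.

11:47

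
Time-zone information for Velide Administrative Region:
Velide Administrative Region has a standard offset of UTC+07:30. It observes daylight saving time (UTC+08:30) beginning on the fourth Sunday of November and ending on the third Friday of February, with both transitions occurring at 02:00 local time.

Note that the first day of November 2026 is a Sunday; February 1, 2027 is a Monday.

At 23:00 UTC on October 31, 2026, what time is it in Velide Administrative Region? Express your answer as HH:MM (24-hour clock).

06:30

1 November 2026 is a Sunday, so the first Sunday is November 1 and the fourth is November 22.
1 February 2027 is a Monday, so the first Friday is February 5 and the third is February 19.
At the standard offset (UTC+07:30), 23:00 UTC + 7h30m = 06:30 Velide Administrative Region standard time (rolling into the next day, 1 November 2026).
Daylight saving runs 22 November 2026 – 19 February 2027; the standard-time date in Velide Administrative Region, November 1, 2026, is outside that window, so Velide Administrative Region is on standard time at UTC+07:30.
23:00 UTC + 7h30m = 06:30 local (rolling into the next day, 1 November 2026).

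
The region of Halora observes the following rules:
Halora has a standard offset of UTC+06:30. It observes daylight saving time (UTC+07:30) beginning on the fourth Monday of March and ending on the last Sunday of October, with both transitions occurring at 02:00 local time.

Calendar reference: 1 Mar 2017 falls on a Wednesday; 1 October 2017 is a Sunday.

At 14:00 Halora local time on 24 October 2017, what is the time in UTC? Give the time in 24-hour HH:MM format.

1 March 2017 is a Wednesday, so the first Monday is March 6 and the fourth is March 27.
1 October 2017 is a Sunday, so Sundays fall on 1, 8, 15, 22, 29; the last is October 29.
Daylight saving runs 27 March – 29 October; 24 October 2017 is inside that window, so Halora is at UTC+07:30.
14:00 local − 7h30m = 06:30 UTC.

06:30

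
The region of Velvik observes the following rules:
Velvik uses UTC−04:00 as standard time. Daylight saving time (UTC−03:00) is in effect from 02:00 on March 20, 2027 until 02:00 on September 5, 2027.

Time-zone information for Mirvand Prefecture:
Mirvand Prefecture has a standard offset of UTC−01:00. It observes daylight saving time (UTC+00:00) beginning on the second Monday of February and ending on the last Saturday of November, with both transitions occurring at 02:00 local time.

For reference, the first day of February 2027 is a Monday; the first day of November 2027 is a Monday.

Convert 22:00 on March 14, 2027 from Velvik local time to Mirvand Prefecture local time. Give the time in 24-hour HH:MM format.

March 14, 2027 is outside the daylight-saving period (20 March – 5 September), so Velvik is on standard time, UTC−04:00.
22:00 Velvik + 4h = 02:00 UTC (rolling into the next day, 15 March 2027).
1 February 2027 is a Monday, so the first Monday is February 1 and the second is February 8.
1 November 2027 is a Monday, so Saturdays fall on 6, 13, 20, 27; the last is November 27.
At the standard offset (UTC−01:00), 02:00 UTC − 1h = 01:00 Mirvand Prefecture standard time.
The standard-time date in Mirvand Prefecture, March 15, 2027, falls between 8 February and 27 November, so daylight saving is in effect and Mirvand Prefecture is at UTC+00:00.
02:00 UTC + 0h = 02:00 Mirvand Prefecture.

02:00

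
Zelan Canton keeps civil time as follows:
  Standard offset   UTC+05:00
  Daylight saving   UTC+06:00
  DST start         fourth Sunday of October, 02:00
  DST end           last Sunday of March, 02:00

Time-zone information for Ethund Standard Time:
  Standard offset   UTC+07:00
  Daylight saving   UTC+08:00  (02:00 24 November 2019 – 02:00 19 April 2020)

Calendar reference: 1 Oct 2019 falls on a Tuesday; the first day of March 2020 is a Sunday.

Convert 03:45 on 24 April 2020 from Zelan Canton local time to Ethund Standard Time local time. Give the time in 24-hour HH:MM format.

1 October 2019 is a Tuesday, so the first Sunday is October 6 and the fourth is October 27.
1 March 2020 is a Sunday, so Sundays fall on 1, 8, 15, 22, 29; the last is March 29.
24 April 2020 is outside the daylight-saving period (27 October 2019 – 29 March 2020), so Zelan Canton is on standard time, UTC+05:00.
03:45 Zelan Canton − 5h = 22:45 UTC (rolling into the previous day, 23 April 2020).
At the standard offset (UTC+07:00), 22:45 UTC + 7h = 05:45 Ethund Standard Time standard time (rolling into the next day, 24 April 2020).
The standard-time date in Ethund Standard Time, 24 April 2020, does not fall between 24 November 2019 and 19 April 2020, so daylight saving is not in effect and Ethund Standard Time is at UTC+07:00.
22:45 UTC + 7h = 05:45 Ethund Standard Time (rolling into the next day, 24 April 2020).

05:45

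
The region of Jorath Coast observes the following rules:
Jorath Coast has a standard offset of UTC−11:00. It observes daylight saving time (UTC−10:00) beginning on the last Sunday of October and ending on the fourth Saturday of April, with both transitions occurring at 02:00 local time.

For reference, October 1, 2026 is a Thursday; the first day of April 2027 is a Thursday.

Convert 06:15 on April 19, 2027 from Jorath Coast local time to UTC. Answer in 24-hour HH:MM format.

16:15

1 October 2026 is a Thursday, so Sundays fall on 4, 11, 18, 25; the last is October 25.
1 April 2027 is a Thursday, so the first Saturday is April 3 and the fourth is April 24.
Daylight saving runs 25 October 2026 – 24 April 2027; April 19, 2027 is inside that window, so Jorath Coast is at UTC−10:00.
06:15 local + 10h = 16:15 UTC.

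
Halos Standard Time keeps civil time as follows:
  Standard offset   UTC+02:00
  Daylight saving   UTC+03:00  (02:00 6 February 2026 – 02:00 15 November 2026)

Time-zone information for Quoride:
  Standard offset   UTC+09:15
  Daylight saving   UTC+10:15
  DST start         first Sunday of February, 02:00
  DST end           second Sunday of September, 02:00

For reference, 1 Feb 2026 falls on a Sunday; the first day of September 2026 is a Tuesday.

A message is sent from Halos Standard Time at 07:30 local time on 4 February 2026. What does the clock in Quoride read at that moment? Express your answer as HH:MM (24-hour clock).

15:45

Daylight saving runs 6 February – 15 November; 4 February 2026 is outside that window, so Halos Standard Time is on standard time at UTC+02:00.
07:30 Halos Standard Time − 2h = 05:30 UTC.
1 February 2026 is a Sunday, so the first Sunday is February 1.
1 September 2026 is a Tuesday, so the first Sunday is September 6 and the second is September 13.
At the standard offset (UTC+09:15), 05:30 UTC + 9h15m = 14:45 Quoride standard time.
The standard-time date in Quoride, 4 February 2026, lies within the daylight-saving period (1 February – 13 September), so Quoride is on daylight time, UTC+10:15.
05:30 UTC + 10h15m = 15:45 Quoride.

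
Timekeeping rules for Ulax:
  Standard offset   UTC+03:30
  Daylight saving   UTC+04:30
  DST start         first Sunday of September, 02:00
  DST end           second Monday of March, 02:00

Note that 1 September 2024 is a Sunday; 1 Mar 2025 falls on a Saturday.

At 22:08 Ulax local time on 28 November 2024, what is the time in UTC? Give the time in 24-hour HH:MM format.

17:38

1 September 2024 is a Sunday, so the first Sunday is September 1.
1 March 2025 is a Saturday, so the first Monday is March 3 and the second is March 10.
28 November 2024 lies within the daylight-saving period (1 September 2024 – 10 March 2025), so Ulax is on daylight time, UTC+04:30.
22:08 local − 4h30m = 17:38 UTC.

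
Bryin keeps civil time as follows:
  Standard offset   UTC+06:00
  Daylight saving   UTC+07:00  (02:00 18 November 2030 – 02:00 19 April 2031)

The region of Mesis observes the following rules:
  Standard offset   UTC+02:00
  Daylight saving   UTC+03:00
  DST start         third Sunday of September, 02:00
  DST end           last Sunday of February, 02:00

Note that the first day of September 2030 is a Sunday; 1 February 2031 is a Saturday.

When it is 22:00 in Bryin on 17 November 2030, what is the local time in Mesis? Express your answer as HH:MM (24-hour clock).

17 November 2030 does not fall between 18 November 2030 and 19 April 2031, so daylight saving is not in effect and Bryin is at UTC+06:00.
22:00 Bryin − 6h = 16:00 UTC.
1 September 2030 is a Sunday, so the first Sunday is September 1 and the third is September 15.
1 February 2031 is a Saturday, so Sundays fall on 2, 9, 16, 23; the last is February 23.
At the standard offset (UTC+02:00), 16:00 UTC + 2h = 18:00 Mesis standard time.
The standard-time date in Mesis, 17 November 2030, falls between 15 September 2030 and 23 February 2031, so daylight saving is in effect and Mesis is at UTC+03:00.
16:00 UTC + 3h = 19:00 Mesis.

19:00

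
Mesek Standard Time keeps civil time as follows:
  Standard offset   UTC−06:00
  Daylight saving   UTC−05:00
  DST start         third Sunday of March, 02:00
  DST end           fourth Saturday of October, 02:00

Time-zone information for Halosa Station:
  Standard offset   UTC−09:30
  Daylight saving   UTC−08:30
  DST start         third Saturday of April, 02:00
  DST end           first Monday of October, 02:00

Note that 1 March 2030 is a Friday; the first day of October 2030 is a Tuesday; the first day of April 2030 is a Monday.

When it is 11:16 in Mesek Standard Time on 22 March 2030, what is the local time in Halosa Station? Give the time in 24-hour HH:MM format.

1 March 2030 is a Friday, so the first Sunday is March 3 and the third is March 17.
1 October 2030 is a Tuesday, so the first Saturday is October 5 and the fourth is October 26.
22 March 2030 lies within the daylight-saving period (17 March – 26 October), so Mesek Standard Time is on daylight time, UTC−05:00.
11:16 Mesek Standard Time + 5h = 16:16 UTC.
1 April 2030 is a Monday, so the first Saturday is April 6 and the third is April 20.
1 October 2030 is a Tuesday, so the first Monday is October 7.
At the standard offset (UTC−09:30), 16:16 UTC − 9h30m = 06:46 Halosa Station standard time.
The standard-time date in Halosa Station, 22 March 2030, does not fall between 20 April and 7 October, so daylight saving is not in effect and Halosa Station is at UTC−09:30.
16:16 UTC − 9h30m = 06:46 Halosa Station.

06:46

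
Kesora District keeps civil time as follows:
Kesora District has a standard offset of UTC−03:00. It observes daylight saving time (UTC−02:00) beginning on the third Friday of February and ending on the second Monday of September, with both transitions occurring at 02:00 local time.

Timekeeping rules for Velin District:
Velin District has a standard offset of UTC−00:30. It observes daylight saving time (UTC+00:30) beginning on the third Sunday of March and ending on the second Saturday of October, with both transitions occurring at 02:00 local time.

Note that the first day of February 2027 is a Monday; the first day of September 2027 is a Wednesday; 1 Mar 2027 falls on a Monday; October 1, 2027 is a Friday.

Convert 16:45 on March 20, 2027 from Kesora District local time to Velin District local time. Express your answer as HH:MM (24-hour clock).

18:15

1 February 2027 is a Monday, so the first Friday is February 5 and the third is February 19.
1 September 2027 is a Wednesday, so the first Monday is September 6 and the second is September 13.
March 20, 2027 lies within the daylight-saving period (19 February – 13 September), so Kesora District is on daylight time, UTC−02:00.
16:45 Kesora District + 2h = 18:45 UTC.
1 March 2027 is a Monday, so the first Sunday is March 7 and the third is March 21.
1 October 2027 is a Friday, so the first Saturday is October 2 and the second is October 9.
At the standard offset (UTC−00:30), 18:45 UTC − 0h30m = 18:15 Velin District standard time.
The standard-time date in Velin District, March 20, 2027, does not fall between 21 March and 9 October, so daylight saving is not in effect and Velin District is at UTC−00:30.
18:45 UTC − 0h30m = 18:15 Velin District.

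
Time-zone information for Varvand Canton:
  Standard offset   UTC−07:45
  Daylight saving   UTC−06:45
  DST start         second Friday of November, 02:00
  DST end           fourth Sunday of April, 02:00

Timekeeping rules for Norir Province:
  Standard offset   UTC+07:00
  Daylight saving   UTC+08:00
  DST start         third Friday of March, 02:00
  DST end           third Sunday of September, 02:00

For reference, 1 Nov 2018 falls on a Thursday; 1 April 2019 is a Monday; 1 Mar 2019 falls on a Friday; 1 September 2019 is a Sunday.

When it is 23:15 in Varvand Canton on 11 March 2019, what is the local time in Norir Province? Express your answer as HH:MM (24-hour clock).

13:00

1 November 2018 is a Thursday, so the first Friday is November 2 and the second is November 9.
1 April 2019 is a Monday, so the first Sunday is April 7 and the fourth is April 28.
11 March 2019 lies within the daylight-saving period (9 November 2018 – 28 April 2019), so Varvand Canton is on daylight time, UTC−06:45.
23:15 Varvand Canton + 6h45m = 06:00 UTC (rolling into the next day, 12 March 2019).
1 March 2019 is a Friday, so the first Friday is March 1 and the third is March 15.
1 September 2019 is a Sunday, so the first Sunday is September 1 and the third is September 15.
At the standard offset (UTC+07:00), 06:00 UTC + 7h = 13:00 Norir Province standard time.
The standard-time date in Norir Province, 12 March 2019, is outside the daylight-saving period (15 March – 15 September), so Norir Province is on standard time, UTC+07:00.
06:00 UTC + 7h = 13:00 Norir Province.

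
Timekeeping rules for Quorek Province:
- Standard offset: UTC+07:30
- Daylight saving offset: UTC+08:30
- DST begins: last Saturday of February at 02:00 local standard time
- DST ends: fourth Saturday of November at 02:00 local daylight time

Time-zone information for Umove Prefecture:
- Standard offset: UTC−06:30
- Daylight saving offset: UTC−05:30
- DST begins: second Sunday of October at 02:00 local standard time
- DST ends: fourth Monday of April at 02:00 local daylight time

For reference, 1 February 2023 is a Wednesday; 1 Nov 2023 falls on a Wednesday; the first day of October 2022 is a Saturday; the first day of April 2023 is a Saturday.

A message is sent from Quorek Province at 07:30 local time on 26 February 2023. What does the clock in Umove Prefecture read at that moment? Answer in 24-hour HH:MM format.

1 February 2023 is a Wednesday, so Saturdays fall on 4, 11, 18, 25; the last is February 25.
1 November 2023 is a Wednesday, so the first Saturday is November 4 and the fourth is November 25.
26 February 2023 falls between 25 February and 25 November, so daylight saving is in effect and Quorek Province is at UTC+08:30.
07:30 Quorek Province − 8h30m = 23:00 UTC (rolling into the previous day, 25 February 2023).
1 October 2022 is a Saturday, so the first Sunday is October 2 and the second is October 9.
1 April 2023 is a Saturday, so the first Monday is April 3 and the fourth is April 24.
At the standard offset (UTC−06:30), 23:00 UTC − 6h30m = 16:30 Umove Prefecture standard time.
The standard-time date in Umove Prefecture, 25 February 2023, lies within the daylight-saving period (9 October 2022 – 24 April 2023), so Umove Prefecture is on daylight time, UTC−05:30.
23:00 UTC − 5h30m = 17:30 Umove Prefecture.

17:30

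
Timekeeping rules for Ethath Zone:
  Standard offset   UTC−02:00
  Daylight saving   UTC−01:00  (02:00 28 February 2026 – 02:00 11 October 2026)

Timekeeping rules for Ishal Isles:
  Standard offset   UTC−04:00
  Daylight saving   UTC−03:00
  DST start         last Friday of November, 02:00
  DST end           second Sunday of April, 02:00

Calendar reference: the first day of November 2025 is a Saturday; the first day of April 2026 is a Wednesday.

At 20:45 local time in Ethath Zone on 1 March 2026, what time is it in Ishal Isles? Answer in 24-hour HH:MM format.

18:45

Daylight saving runs 28 February – 11 October; 1 March 2026 is inside that window, so Ethath Zone is at UTC−01:00.
20:45 Ethath Zone + 1h = 21:45 UTC.
1 November 2025 is a Saturday, so Fridays fall on 7, 14, 21, 28; the last is November 28.
1 April 2026 is a Wednesday, so the first Sunday is April 5 and the second is April 12.
At the standard offset (UTC−04:00), 21:45 UTC − 4h = 17:45 Ishal Isles standard time.
The standard-time date in Ishal Isles, 1 March 2026, falls between 28 November 2025 and 12 April 2026, so daylight saving is in effect and Ishal Isles is at UTC−03:00.
21:45 UTC − 3h = 18:45 Ishal Isles.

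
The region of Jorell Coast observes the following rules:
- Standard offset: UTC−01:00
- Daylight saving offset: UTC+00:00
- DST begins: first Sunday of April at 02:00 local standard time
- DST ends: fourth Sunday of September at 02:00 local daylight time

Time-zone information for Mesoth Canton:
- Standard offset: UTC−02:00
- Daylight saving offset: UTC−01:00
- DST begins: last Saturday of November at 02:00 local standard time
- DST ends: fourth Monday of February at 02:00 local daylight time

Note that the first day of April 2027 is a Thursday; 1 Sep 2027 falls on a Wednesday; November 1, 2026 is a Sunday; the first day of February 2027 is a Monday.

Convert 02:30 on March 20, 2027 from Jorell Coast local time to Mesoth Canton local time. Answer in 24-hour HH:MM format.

01:30

1 April 2027 is a Thursday, so the first Sunday is April 4.
1 September 2027 is a Wednesday, so the first Sunday is September 5 and the fourth is September 26.
Daylight saving runs 4 April – 26 September; March 20, 2027 is outside that window, so Jorell Coast is on standard time at UTC−01:00.
02:30 Jorell Coast + 1h = 03:30 UTC.
1 November 2026 is a Sunday, so Saturdays fall on 7, 14, 21, 28; the last is November 28.
1 February 2027 is a Monday, so the first Monday is February 1 and the fourth is February 22.
At the standard offset (UTC−02:00), 03:30 UTC − 2h = 01:30 Mesoth Canton standard time.
The standard-time date in Mesoth Canton, March 20, 2027, does not fall between 28 November 2026 and 22 February 2027, so daylight saving is not in effect and Mesoth Canton is at UTC−02:00.
03:30 UTC − 2h = 01:30 Mesoth Canton.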